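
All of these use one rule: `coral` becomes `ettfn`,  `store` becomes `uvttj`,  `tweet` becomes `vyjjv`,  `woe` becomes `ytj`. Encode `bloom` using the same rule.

Two shifts are in play — +5 for a/e/i/o/u, +2 for every other letter.
On bloom: b(cons)+2=d, l(cons)+2=n, o(vowel)+5=t, o(vowel)+5=t, m(cons)+2=o.

dntto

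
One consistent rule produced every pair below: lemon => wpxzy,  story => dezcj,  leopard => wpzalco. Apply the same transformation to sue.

dfp

Compare letters: l→w is +11, e→p is +11, m→x is +11 — a constant shift. Each letter is shifted forward by 11 in the alphabet (a Caesar shift of +11).
For sue: s+11=d, u+11=f, e+11=p.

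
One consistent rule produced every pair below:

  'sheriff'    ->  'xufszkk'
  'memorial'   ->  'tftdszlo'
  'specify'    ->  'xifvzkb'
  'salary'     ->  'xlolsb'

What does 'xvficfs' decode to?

s(18)→x(23) and h(7)→u(20) fit y≡5x+11 (mod 26); the inverse of 5 mod 26 is 21. Each letter's alphabet position (a=0..z=25) is mapped through 5·x+11 mod 26 — an affine cipher.
Undoing it on xvficfs: x(23)→21·(23−11)≡18=s; v(21)→21·(21−11)≡2=c; f(5)→21·(5−11)≡4=e; i(8)→21·(8−11)≡15=p; c(2)→21·(2−11)≡19=t; f(5)→21·(5−11)≡4=e; s(18)→21·(18−11)≡17=r (all mod 26).

scepter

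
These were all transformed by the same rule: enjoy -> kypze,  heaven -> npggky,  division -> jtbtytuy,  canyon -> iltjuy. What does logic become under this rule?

The shifts repeat in a cycle of length 2: positions 0,1,… shift by +6, +11, then the pattern repeats.
On logic: l+6=r, o+11=z, g+6=m, i+11=t, c+6=i.

rzmti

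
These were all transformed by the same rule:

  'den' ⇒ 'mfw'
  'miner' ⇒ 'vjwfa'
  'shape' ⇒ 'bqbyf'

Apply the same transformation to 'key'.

tfh

The shift depends on letter class: consonant d→m is +9, but vowel e→f is +1. Vowels shift forward by 1 and consonants shift forward by 9.
Applying it to key: k(cons)+9=t, e(vowel)+1=f, y(cons)+9=h.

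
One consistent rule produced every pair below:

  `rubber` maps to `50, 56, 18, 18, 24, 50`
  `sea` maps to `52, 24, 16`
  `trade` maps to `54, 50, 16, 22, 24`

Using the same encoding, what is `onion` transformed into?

44, 42, 32, 44, 42

r(#18)→50 and u(#21)→56: differences scale by 2, so n = 2·pos + 14. The formula is n = 2×(alphabet index, a=1) + 14.
On onion: o=15→44, n=14→42, i=9→32, o=15→44, n=14→42.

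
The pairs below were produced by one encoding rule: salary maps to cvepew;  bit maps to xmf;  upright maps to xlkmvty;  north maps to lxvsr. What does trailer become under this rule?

The output letters match the input read backwards, each shifted +4: salary reversed is yralas. The word is reversed, then every letter is shifted forward by 4.
On trailer: reverse → reliart; then shift: r+4=v, e+4=i, l+4=p, i+4=m, a+4=e, r+4=v, t+4=x.

vipmevx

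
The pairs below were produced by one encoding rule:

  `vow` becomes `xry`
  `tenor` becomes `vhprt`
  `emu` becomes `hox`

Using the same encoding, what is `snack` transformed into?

updem

The shift depends on letter class: consonant v→x is +2, but vowel o→r is +3. The rule splits by letter class: vowels +3, consonants +2.
On snack: s(cons)+2=u, n(cons)+2=p, a(vowel)+3=d, c(cons)+2=e, k(cons)+2=m.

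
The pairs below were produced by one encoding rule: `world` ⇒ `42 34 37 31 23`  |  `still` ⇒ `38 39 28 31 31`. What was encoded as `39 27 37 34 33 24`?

w is letter #23 and maps to 42: an offset of 19. Each letter is replaced by its alphabet position (a=1..z=26) + 19.
Decoding 39 27 37 34 33 24: 39→(39−19)÷1=20=t, 27→(27−19)÷1=8=h, 37→(37−19)÷1=18=r, 34→(34−19)÷1=15=o, 33→(33−19)÷1=14=n, 24→(24−19)÷1=5=e.

throne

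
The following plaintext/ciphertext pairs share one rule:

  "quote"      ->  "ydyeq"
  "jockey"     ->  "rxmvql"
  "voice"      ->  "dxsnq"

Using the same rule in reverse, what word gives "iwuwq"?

Each letter shifts forward by (position + 8), i.e. 8, 9, 10, … — the shift grows by one for each successive letter.
Reversing it on iwuwq: i−8=a, w−9=n, u−10=k, w−11=l, q−12=e.

ankle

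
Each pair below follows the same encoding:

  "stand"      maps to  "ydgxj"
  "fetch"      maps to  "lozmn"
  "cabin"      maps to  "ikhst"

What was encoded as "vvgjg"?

plaza

Shifts by position in stand: pos 0: s→y (+6), pos 1: t→d (+10), pos 2: a→g (+6), pos 3: n→x (+10) — repeating every 2. The shifts repeat in a cycle of length 2: positions 0,1,… shift by +6, +10, then the pattern repeats.
Undoing it on vvgjg: v−6=p, v−10=l, g−6=a, j−10=z, g−6=a.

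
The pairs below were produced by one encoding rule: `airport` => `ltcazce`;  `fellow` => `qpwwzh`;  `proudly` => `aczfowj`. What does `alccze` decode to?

Compare letters: a→l is +11, i→t is +11, r→c is +11 — a constant shift. This is a Caesar cipher with shift 11.
Reversing it on alccze: a−11=p, l−11=a, c−11=r, c−11=r, z−11=o, e−11=t.

parrot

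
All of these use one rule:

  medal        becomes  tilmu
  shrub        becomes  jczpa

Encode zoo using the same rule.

The output letters match the input read backwards, each shifted +8: medal reversed is ladem. The word is reversed, then every letter is shifted forward by 8.
Applying it to zoo: reverse → ooz; then shift: o+8=w, o+8=w, z+8=h.

wwh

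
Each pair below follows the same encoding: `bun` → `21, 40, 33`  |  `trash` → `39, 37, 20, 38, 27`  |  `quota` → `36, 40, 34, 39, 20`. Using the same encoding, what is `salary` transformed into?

38, 20, 31, 20, 37, 44

Each letter is replaced by its alphabet position (a=1..z=26) + 19.
Applying it to salary: s=19→38, a=1→20, l=12→31, a=1→20, r=18→37, y=25→44.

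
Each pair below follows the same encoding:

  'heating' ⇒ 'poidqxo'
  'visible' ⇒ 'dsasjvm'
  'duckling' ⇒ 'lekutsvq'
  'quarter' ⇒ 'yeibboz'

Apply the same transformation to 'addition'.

Shifts by position in heating: pos 0: h→p (+8), pos 1: e→o (+10), pos 2: a→i (+8), pos 3: t→d (+10) — repeating every 2. It's a Vigenère-style cipher with numeric key [8,10]: position i shifts by key[i mod 2].
Applying it to addition: a+8=i, d+10=n, d+8=l, i+10=s, t+8=b, i+10=s, o+8=w, n+10=x.

inlsbswx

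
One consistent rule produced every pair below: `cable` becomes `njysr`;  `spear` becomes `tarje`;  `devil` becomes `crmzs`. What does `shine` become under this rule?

tkzwr

c(2)→n(13) and a(0)→j(9) fit y≡15x+9 (mod 26); the inverse of 15 mod 26 is 7. Treating letters as 0–25, the rule is x ↦ 15x + 9 (mod 26).
For shine: s(18)→15·18+9≡19=t; h(7)→15·7+9≡10=k; i(8)→15·8+9≡25=z; n(13)→15·13+9≡22=w; e(4)→15·4+9≡17=r (all mod 26).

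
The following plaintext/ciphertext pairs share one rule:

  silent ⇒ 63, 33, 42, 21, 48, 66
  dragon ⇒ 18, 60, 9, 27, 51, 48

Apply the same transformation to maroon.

The formula is n = 3×(alphabet index, a=1) + 6.
For maroon: m=13→45, a=1→9, r=18→60, o=15→51, o=15→51, n=14→48.

45, 9, 60, 51, 51, 48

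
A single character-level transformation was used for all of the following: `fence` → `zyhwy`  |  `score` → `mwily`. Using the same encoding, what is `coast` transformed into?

Every letter moves 20 places later in the alphabet, wrapping around z→a.
On coast: c+20=w, o+20=i, a+20=u, s+20=m, t+20=n.

wiumn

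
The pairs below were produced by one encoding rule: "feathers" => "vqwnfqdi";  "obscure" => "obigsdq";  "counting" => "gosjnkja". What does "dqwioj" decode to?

f(5)→v(21) and e(4)→q(16) fit y≡5x+22 (mod 26); the inverse of 5 mod 26 is 21. This is an affine cipher: with a=0,…,z=25, each position x becomes (5x+22) mod 26.
Undoing it on dqwioj: d(3)→21·(3−22)≡17=r; q(16)→21·(16−22)≡4=e; w(22)→21·(22−22)≡0=a; i(8)→21·(8−22)≡18=s; o(14)→21·(14−22)≡14=o; j(9)→21·(9−22)≡13=n (all mod 26).

reason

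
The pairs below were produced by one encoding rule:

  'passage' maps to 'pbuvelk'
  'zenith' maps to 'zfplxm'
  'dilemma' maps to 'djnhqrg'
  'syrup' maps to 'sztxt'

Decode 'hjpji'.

The shift increases by 1 at each position, starting from +0: 0, 1, 2, ….
Reversing it on hjpji: h−0=h, j−1=i, p−2=n, j−3=g, i−4=e.

hinge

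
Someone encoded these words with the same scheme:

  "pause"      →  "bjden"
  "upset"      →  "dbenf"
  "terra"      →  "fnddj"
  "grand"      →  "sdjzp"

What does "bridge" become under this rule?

The rule splits by letter class: vowels +9, consonants +12.
For bridge: b(cons)+12=n, r(cons)+12=d, i(vowel)+9=r, d(cons)+12=p, g(cons)+12=s, e(vowel)+9=n.

ndrpsn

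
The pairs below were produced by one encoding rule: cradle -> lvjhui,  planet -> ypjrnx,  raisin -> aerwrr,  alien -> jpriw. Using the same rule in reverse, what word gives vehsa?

It's a Vigenère-style cipher with numeric key [9,4]: position i shifts by key[i mod 2].
Reversing it on vehsa: v−9=m, e−4=a, h−9=y, s−4=o, a−9=r.

mayor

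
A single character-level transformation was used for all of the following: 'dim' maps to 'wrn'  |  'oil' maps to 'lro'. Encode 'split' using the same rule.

Each letter is replaced by its mirror in the alphabet: a↔z, b↔y, c↔x, and so on (the Atbash cipher).
Applying it to split: s↔h, p↔k, l↔o, i↔r, t↔g.

hkorg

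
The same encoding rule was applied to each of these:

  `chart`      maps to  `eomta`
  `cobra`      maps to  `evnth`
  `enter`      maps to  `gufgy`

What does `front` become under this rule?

hyapa

Shifts by position in chart: pos 0: c→e (+2), pos 1: h→o (+7), pos 2: a→m (+12), pos 3: r→t (+2), pos 4: t→a (+7) — repeating every 3. The shifts repeat in a cycle of length 3: positions 0,1,… shift by +2, +7, +12, then the pattern repeats.
Applying it to front: f+2=h, r+7=y, o+12=a, n+2=p, t+7=a.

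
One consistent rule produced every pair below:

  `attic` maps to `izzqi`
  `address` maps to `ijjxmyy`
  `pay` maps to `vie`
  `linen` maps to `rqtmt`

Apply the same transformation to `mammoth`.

sisswzn

The shift depends on letter class: consonant t→z is +6, but vowel a→i is +8. Vowels shift forward by 8 and consonants shift forward by 6.
On mammoth: m(cons)+6=s, a(vowel)+8=i, m(cons)+6=s, m(cons)+6=s, o(vowel)+8=w, t(cons)+6=z, h(cons)+6=n.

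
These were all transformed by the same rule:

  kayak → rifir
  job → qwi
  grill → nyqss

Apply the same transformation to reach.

The shift depends on letter class: consonant k→r is +7, but vowel a→i is +8. Two shifts are in play — +8 for a/e/i/o/u, +7 for every other letter.
Applying it to reach: r(cons)+7=y, e(vowel)+8=m, a(vowel)+8=i, c(cons)+7=j, h(cons)+7=o.

ymijo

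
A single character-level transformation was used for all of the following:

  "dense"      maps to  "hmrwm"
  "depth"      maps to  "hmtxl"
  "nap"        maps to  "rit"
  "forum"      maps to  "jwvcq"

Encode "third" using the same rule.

xlqvh

The shift depends on letter class: consonant d→h is +4, but vowel e→m is +8. The rule splits by letter class: vowels +8, consonants +4.
On third: t(cons)+4=x, h(cons)+4=l, i(vowel)+8=q, r(cons)+4=v, d(cons)+4=h.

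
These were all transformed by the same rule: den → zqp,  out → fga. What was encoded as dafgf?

The word is reversed, then every letter is shifted forward by 12.
Decoding dafgf: shift back: d−12=r, a−12=o, f−12=t, g−12=u, f−12=t → rotut; then reverse → tutor.

tutor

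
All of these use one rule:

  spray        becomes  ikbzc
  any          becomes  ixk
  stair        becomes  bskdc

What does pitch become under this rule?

rmdsz

The output letters match the input read backwards, each shifted +10: spray reversed is yarps. The word is reversed, then every letter is shifted forward by 10.
On pitch: reverse → hctip; then shift: h+10=r, c+10=m, t+10=d, i+10=s, p+10=z.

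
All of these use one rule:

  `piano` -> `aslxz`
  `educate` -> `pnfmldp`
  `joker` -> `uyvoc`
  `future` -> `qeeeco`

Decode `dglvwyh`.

swallow

The shifts repeat in a cycle of length 2: positions 0,1,… shift by +11, +10, then the pattern repeats.
Reversing it on dglvwyh: d−11=s, g−10=w, l−11=a, v−10=l, w−11=l, y−10=o, h−11=w.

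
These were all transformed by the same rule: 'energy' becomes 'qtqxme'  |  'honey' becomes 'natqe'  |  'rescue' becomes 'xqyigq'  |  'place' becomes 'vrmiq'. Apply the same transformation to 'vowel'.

bacqr

The shift depends on letter class: consonant n→t is +6, but vowel e→q is +12. Two shifts are in play — +12 for a/e/i/o/u, +6 for every other letter.
For vowel: v(cons)+6=b, o(vowel)+12=a, w(cons)+6=c, e(vowel)+12=q, l(cons)+6=r.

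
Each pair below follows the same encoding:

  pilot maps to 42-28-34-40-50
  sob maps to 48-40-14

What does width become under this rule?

56-28-18-50-26

The formula is n = 2×(alphabet index, a=1) + 10.
On width: w=23→56, i=9→28, d=4→18, t=20→50, h=8→26.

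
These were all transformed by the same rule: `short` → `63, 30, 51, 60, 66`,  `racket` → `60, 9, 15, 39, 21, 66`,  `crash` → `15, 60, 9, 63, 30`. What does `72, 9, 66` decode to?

vat

The formula is n = 3×(alphabet index, a=1) + 6.
Decoding 72, 9, 66: 72→(72−6)÷3=22=v, 9→(9−6)÷3=1=a, 66→(66−6)÷3=20=t.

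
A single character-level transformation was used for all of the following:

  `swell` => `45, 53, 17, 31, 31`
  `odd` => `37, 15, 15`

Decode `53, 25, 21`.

s(#19)→45 and w(#23)→53: differences scale by 2, so n = 2·pos + 7. Each letter becomes 2×(its alphabet position, a=1..z=26) + 7.
Reversing it on 53, 25, 21: 53→(53−7)÷2=23=w, 25→(25−7)÷2=9=i, 21→(21−7)÷2=7=g.

wig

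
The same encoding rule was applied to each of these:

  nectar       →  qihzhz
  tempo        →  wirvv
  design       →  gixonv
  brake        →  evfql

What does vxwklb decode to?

Letter i (0-indexed) is shifted by i+3, so successive shifts are 3, 4, 5, ….
Reversing it on vxwklb: v−3=s, x−4=t, w−5=r, k−6=e, l−7=e, b−8=t.

street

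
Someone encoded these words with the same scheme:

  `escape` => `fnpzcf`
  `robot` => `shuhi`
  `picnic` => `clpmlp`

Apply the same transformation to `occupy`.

e(4)→f(5) and s(18)→n(13) fit y≡21x+25 (mod 26); the inverse of 21 mod 26 is 5. This is an affine cipher: with a=0,…,z=25, each position x becomes (21x+25) mod 26.
For occupy: o(14)→21·14+25≡7=h; c(2)→21·2+25≡15=p; c(2)→21·2+25≡15=p; u(20)→21·20+25≡3=d; p(15)→21·15+25≡2=c; y(24)→21·24+25≡9=j (all mod 26).

hppdcj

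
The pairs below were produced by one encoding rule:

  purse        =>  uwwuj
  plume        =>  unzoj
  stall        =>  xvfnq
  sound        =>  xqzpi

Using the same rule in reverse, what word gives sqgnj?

noble

Shifts by position in purse: pos 0: p→u (+5), pos 1: u→w (+2), pos 2: r→w (+5), pos 3: s→u (+2) — repeating every 2. The shifts repeat in a cycle of length 2: positions 0,1,… shift by +5, +2, then the pattern repeats.
Decoding sqgnj: s−5=n, q−2=o, g−5=b, n−2=l, j−5=e.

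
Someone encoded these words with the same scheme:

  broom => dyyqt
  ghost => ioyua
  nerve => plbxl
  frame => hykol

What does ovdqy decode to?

A repeating key of period 3 is used — shifts +2, +7, +10 over and over.
Reversing it on ovdqy: o−2=m, v−7=o, d−10=t, q−2=o, y−7=r.

motor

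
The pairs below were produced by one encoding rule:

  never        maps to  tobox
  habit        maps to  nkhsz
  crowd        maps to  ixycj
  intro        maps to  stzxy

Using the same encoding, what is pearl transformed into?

The shift depends on letter class: consonant n→t is +6, but vowel e→o is +10. Two shifts are in play — +10 for a/e/i/o/u, +6 for every other letter.
Applying it to pearl: p(cons)+6=v, e(vowel)+10=o, a(vowel)+10=k, r(cons)+6=x, l(cons)+6=r.

vokxr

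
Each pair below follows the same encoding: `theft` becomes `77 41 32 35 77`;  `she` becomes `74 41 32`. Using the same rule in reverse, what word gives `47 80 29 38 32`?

t(#20)→77 and h(#8)→41: differences scale by 3, so n = 3·pos + 17. The formula is n = 3×(alphabet index, a=1) + 17.
Undoing it on 47 80 29 38 32: 47→(47−17)÷3=10=j, 80→(80−17)÷3=21=u, 29→(29−17)÷3=4=d, 38→(38−17)÷3=7=g, 32→(32−17)÷3=5=e.

judge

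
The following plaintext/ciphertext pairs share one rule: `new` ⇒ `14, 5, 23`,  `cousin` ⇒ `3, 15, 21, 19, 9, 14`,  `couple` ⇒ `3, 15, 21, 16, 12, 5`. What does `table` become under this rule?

Each letter is replaced by its alphabet position (a=1, b=2, …, z=26).
For table: t=20→20, a=1→1, b=2→2, l=12→12, e=5→5.

20, 1, 2, 12, 5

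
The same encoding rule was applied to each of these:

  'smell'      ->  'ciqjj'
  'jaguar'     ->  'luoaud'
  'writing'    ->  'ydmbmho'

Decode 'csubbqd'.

s(18)→c(2) and m(12)→i(8) fit y≡25x+20 (mod 26); the inverse of 25 mod 26 is 25. Treating letters as 0–25, the rule is x ↦ 25x + 20 (mod 26).
Decoding csubbqd: c(2)→25·(2−20)≡18=s; s(18)→25·(18−20)≡2=c; u(20)→25·(20−20)≡0=a; b(1)→25·(1−20)≡19=t; b(1)→25·(1−20)≡19=t; q(16)→25·(16−20)≡4=e; d(3)→25·(3−20)≡17=r (all mod 26).

scatter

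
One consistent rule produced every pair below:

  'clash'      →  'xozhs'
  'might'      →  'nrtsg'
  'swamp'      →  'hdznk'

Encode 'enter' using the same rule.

Each pair mirrors across the alphabet (c↔x, l↔o, a↔z): positions sum to 25. Letters are reflected about the middle of the alphabet (position → 25−position): Atbash.
On enter: e↔v, n↔m, t↔g, e↔v, r↔i.

vmgvi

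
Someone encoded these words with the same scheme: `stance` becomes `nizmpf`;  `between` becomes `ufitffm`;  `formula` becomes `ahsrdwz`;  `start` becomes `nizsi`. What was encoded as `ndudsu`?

suburb

Each letter's alphabet position (a=0..z=25) is mapped through 21·x+25 mod 26 — an affine cipher.
Reversing it on ndudsu: n(13)→5·(13−25)≡18=s; d(3)→5·(3−25)≡20=u; u(20)→5·(20−25)≡1=b; d(3)→5·(3−25)≡20=u; s(18)→5·(18−25)≡17=r; u(20)→5·(20−25)≡1=b (all mod 26).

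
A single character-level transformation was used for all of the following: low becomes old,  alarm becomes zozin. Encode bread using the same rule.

Each pair mirrors across the alphabet (l↔o, o↔l, w↔d): positions sum to 25. Each letter is replaced by its mirror in the alphabet: a↔z, b↔y, c↔x, and so on (the Atbash cipher).
Applying it to bread: b↔y, r↔i, e↔v, a↔z, d↔w.

yivzw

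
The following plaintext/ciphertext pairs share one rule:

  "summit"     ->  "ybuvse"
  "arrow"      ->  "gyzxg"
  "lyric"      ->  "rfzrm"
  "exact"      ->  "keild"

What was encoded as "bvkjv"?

vocal

In summit: s→y is +6, u→b is +7, m→u is +8, m→v is +9 — the shift increases by 1 each position. Each letter shifts forward by (position + 6), i.e. 6, 7, 8, … — the shift grows by one for each successive letter.
Undoing it on bvkjv: b−6=v, v−7=o, k−8=c, j−9=a, v−10=l.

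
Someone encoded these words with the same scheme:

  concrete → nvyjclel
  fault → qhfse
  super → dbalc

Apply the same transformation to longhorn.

wvynsvcu

Shifts by position in concrete: pos 0: c→n (+11), pos 1: o→v (+7), pos 2: n→y (+11), pos 3: c→j (+7) — repeating every 2. The shifts repeat in a cycle of length 2: positions 0,1,… shift by +11, +7, then the pattern repeats.
On longhorn: l+11=w, o+7=v, n+11=y, g+7=n, h+11=s, o+7=v, r+11=c, n+7=u.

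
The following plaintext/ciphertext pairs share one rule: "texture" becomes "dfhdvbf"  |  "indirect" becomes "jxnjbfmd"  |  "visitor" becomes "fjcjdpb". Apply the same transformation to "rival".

Two shifts are in play — +1 for a/e/i/o/u, +10 for every other letter.
For rival: r(cons)+10=b, i(vowel)+1=j, v(cons)+10=f, a(vowel)+1=b, l(cons)+10=v.

bjfbv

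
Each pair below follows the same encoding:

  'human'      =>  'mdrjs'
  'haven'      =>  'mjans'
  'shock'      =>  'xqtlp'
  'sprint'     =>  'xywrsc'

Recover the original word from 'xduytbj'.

suppose

Shifts by position in human: pos 0: h→m (+5), pos 1: u→d (+9), pos 2: m→r (+5), pos 3: a→j (+9) — repeating every 2. A repeating key of period 2 is used — shifts +5, +9 over and over.
Decoding xduytbj: x−5=s, d−9=u, u−5=p, y−9=p, t−5=o, b−9=s, j−5=e.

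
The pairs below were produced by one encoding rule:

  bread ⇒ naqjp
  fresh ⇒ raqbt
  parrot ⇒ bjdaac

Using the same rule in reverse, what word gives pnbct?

depth

The shifts repeat in a cycle of length 2: positions 0,1,… shift by +12, +9, then the pattern repeats.
Undoing it on pnbct: p−12=d, n−9=e, b−12=p, c−9=t, t−12=h.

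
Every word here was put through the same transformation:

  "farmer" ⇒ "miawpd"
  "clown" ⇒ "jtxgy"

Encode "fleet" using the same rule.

In farmer: f→m is +7, a→i is +8, r→a is +9, m→w is +10 — the shift increases by 1 each position. Letter i (0-indexed) is shifted by i+7, so successive shifts are 7, 8, 9, ….
For fleet: f+7=m, l+8=t, e+9=n, e+10=o, t+11=e.

mtnoe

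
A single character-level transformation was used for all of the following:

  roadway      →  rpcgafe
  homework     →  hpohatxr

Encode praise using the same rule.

psclwj

In roadway: r→r is +0, o→p is +1, a→c is +2, d→g is +3 — the shift increases by 1 each position. The shift increases by 1 at each position, starting from +0: 0, 1, 2, ….
For praise: p+0=p, r+1=s, a+2=c, i+3=l, s+4=w, e+5=j.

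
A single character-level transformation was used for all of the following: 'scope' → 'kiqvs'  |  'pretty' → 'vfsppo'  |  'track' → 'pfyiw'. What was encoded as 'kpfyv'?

This is an affine cipher: with a=0,…,z=25, each position x becomes (5x+24) mod 26.
Reversing it on kpfyv: k(10)→21·(10−24)≡18=s; p(15)→21·(15−24)≡19=t; f(5)→21·(5−24)≡17=r; y(24)→21·(24−24)≡0=a; v(21)→21·(21−24)≡15=p (all mod 26).

strap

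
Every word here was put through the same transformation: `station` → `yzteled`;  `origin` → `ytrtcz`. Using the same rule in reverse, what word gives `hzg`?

vow

The output letters match the input read backwards, each shifted +11: station reversed is noitats. Read the word backwards and shift each letter +11.
Reversing it on hzg: shift back: h−11=w, z−11=o, g−11=v → wov; then reverse → vow.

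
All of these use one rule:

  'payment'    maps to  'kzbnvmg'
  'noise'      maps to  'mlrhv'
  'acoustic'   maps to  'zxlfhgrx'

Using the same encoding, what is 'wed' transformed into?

Each letter is replaced by its mirror in the alphabet: a↔z, b↔y, c↔x, and so on (the Atbash cipher).
On wed: w↔d, e↔v, d↔w.

dvw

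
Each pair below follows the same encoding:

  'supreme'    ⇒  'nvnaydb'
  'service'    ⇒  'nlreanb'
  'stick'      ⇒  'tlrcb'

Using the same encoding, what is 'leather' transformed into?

Read the word backwards and shift each letter +9.
Applying it to leather: reverse → rehtael; then shift: r+9=a, e+9=n, h+9=q, t+9=c, a+9=j, e+9=n, l+9=u.

anqcjnu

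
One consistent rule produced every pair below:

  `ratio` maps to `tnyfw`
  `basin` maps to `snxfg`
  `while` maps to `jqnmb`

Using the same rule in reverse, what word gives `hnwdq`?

lyric

The output letters match the input read backwards, each shifted +5: ratio reversed is oitar. The word is reversed, then every letter is shifted forward by 5.
Reversing it on hnwdq: shift back: h−5=c, n−5=i, w−5=r, d−5=y, q−5=l → ciryl; then reverse → lyric.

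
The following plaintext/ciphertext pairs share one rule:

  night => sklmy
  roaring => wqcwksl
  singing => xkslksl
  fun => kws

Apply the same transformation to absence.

cgxgshg

The shift depends on letter class: consonant n→s is +5, but vowel i→k is +2. Vowels shift forward by 2 and consonants shift forward by 5.
Applying it to absence: a(vowel)+2=c, b(cons)+5=g, s(cons)+5=x, e(vowel)+2=g, n(cons)+5=s, c(cons)+5=h, e(vowel)+2=g.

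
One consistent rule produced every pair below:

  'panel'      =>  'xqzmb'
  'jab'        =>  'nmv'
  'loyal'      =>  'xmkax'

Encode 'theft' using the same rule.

The output letters match the input read backwards, each shifted +12: panel reversed is lenap. Read the word backwards and shift each letter +12.
On theft: reverse → tfeht; then shift: t+12=f, f+12=r, e+12=q, h+12=t, t+12=f.

frqtf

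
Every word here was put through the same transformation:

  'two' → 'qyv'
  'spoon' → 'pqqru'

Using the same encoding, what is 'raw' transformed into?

yct

The output letters match the input read backwards, each shifted +2: two reversed is owt. The word is reversed, then every letter is shifted forward by 2.
For raw: reverse → war; then shift: w+2=y, a+2=c, r+2=t.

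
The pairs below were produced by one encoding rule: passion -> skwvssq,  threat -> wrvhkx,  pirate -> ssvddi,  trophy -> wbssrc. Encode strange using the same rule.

vdvdxkh

Shifts by position in passion: pos 0: p→s (+3), pos 1: a→k (+10), pos 2: s→w (+4), pos 3: s→v (+3), pos 4: i→s (+10), pos 5: o→s (+4) — repeating every 3. A repeating key of period 3 is used — shifts +3, +10, +4 over and over.
Applying it to strange: s+3=v, t+10=d, r+4=v, a+3=d, n+10=x, g+4=k, e+3=h.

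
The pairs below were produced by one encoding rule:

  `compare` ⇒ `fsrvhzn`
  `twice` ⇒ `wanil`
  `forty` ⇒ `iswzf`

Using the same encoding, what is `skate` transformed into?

vofzl

In compare: c→f is +3, o→s is +4, m→r is +5, p→v is +6 — the shift increases by 1 each position. The shift increases by 1 at each position, starting from +3: 3, 4, 5, ….
On skate: s+3=v, k+4=o, a+5=f, t+6=z, e+7=l.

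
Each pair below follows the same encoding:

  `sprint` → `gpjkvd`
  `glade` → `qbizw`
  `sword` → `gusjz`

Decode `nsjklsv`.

s(18)→g(6) and p(15)→p(15) fit y≡23x+8 (mod 26); the inverse of 23 mod 26 is 17. Each letter's alphabet position (a=0..z=25) is mapped through 23·x+8 mod 26 — an affine cipher.
Reversing it on nsjklsv: n(13)→17·(13−8)≡7=h; s(18)→17·(18−8)≡14=o; j(9)→17·(9−8)≡17=r; k(10)→17·(10−8)≡8=i; l(11)→17·(11−8)≡25=z; s(18)→17·(18−8)≡14=o; v(21)→17·(21−8)≡13=n (all mod 26).

horizon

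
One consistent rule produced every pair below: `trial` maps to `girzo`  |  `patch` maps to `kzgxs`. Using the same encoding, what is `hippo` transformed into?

srkkl

Each pair mirrors across the alphabet (t↔g, r↔i, i↔r): positions sum to 25. This is the alphabet-reversal cipher (Atbash): a becomes z, b becomes y, etc.
On hippo: h↔s, i↔r, p↔k, p↔k, o↔l.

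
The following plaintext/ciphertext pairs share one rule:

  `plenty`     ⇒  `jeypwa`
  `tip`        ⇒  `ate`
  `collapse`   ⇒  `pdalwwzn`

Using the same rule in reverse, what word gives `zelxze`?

tomato

The output letters match the input read backwards, each shifted +11: plenty reversed is ytnelp. Read the word backwards and shift each letter +11.
Reversing it on zelxze: shift back: z−11=o, e−11=t, l−11=a, x−11=m, z−11=o, e−11=t → otamot; then reverse → tomato.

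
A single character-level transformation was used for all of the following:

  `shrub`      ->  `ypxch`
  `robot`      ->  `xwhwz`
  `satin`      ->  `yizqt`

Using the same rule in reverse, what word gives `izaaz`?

Shifts by position in shrub: pos 0: s→y (+6), pos 1: h→p (+8), pos 2: r→x (+6), pos 3: u→c (+8) — repeating every 2. The shifts repeat in a cycle of length 2: positions 0,1,… shift by +6, +8, then the pattern repeats.
Undoing it on izaaz: i−6=c, z−8=r, a−6=u, a−8=s, z−6=t.

crust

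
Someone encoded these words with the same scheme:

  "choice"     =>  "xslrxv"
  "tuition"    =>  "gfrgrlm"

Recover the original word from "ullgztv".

Each letter is replaced by its mirror in the alphabet: a↔z, b↔y, c↔x, and so on (the Atbash cipher).
Decoding ullgztv: u↔f, l↔o, l↔o, g↔t, z↔a, t↔g, v↔e.

footage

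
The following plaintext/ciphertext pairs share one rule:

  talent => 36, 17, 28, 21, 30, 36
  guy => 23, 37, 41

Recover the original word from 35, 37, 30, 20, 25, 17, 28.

sundial

t is letter #20 and maps to 36: an offset of 16. The number is (letter's place in the alphabet, a=1) + 16.
Undoing it on 35, 37, 30, 20, 25, 17, 28: 35→(35−16)÷1=19=s, 37→(37−16)÷1=21=u, 30→(30−16)÷1=14=n, 20→(20−16)÷1=4=d, 25→(25−16)÷1=9=i, 17→(17−16)÷1=1=a, 28→(28−16)÷1=12=l.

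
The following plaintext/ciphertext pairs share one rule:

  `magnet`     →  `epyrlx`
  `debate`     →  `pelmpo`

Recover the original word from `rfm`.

bug

The output letters match the input read backwards, each shifted +11: magnet reversed is tengam. Two steps: reverse the string, then apply a Caesar shift of +11.
Decoding rfm: shift back: r−11=g, f−11=u, m−11=b → gub; then reverse → bug.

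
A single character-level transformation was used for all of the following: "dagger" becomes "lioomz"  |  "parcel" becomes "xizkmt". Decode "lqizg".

Compare letters: d→l is +8, a→i is +8, g→o is +8 — a constant shift. Each letter is shifted forward by 8 in the alphabet (a Caesar shift of +8).
Decoding lqizg: l−8=d, q−8=i, i−8=a, z−8=r, g−8=y.

diary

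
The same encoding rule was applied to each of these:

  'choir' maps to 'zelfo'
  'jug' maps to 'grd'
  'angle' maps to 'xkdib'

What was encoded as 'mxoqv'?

Compare letters: c→z is +23, h→e is +23, o→l is +23 — a constant shift. This is a Caesar cipher with shift 23.
Undoing it on mxoqv: m−23=p, x−23=a, o−23=r, q−23=t, v−23=y.

party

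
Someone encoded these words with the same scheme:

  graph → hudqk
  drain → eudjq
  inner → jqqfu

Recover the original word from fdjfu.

eager

Shifts by position in graph: pos 0: g→h (+1), pos 1: r→u (+3), pos 2: a→d (+3), pos 3: p→q (+1), pos 4: h→k (+3) — repeating every 3. A repeating key of period 3 is used — shifts +1, +3, +3 over and over.
Decoding fdjfu: f−1=e, d−3=a, j−3=g, f−1=e, u−3=r.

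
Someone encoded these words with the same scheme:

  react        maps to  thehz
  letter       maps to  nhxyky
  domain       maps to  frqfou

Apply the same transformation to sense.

In react: r→t is +2, e→h is +3, a→e is +4, c→h is +5 — the shift increases by 1 each position. Letter i (0-indexed) is shifted by i+2, so successive shifts are 2, 3, 4, ….
For sense: s+2=u, e+3=h, n+4=r, s+5=x, e+6=k.

uhrxk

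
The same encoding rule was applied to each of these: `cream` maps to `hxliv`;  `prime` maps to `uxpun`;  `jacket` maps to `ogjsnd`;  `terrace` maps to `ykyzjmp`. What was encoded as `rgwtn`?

Each letter shifts forward by (position + 5), i.e. 5, 6, 7, … — the shift grows by one for each successive letter.
Reversing it on rgwtn: r−5=m, g−6=a, w−7=p, t−8=l, n−9=e.

maple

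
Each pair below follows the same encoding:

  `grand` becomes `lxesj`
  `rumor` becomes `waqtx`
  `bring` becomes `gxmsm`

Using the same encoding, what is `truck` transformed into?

yxyhq

Shifts by position in grand: pos 0: g→l (+5), pos 1: r→x (+6), pos 2: a→e (+4), pos 3: n→s (+5), pos 4: d→j (+6) — repeating every 3. A repeating key of period 3 is used — shifts +5, +6, +4 over and over.
For truck: t+5=y, r+6=x, u+4=y, c+5=h, k+6=q.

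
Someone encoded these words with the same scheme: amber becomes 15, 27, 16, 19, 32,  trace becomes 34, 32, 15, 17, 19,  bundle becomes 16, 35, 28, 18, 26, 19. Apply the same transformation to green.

21, 32, 19, 19, 28

Letters become their 1-based position plus 14 (so a→15, b→16, …).
Applying it to green: g=7→21, r=18→32, e=5→19, e=5→19, n=14→28.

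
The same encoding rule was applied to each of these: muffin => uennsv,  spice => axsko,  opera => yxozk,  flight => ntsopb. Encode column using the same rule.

kyteuv

The shift depends on letter class: consonant m→u is +8, but vowel u→e is +10. The rule splits by letter class: vowels +10, consonants +8.
For column: c(cons)+8=k, o(vowel)+10=y, l(cons)+8=t, u(vowel)+10=e, m(cons)+8=u, n(cons)+8=v.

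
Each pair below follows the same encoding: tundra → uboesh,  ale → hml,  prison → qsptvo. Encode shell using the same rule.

tilmm

The shift depends on letter class: consonant t→u is +1, but vowel u→b is +7. The rule splits by letter class: vowels +7, consonants +1.
Applying it to shell: s(cons)+1=t, h(cons)+1=i, e(vowel)+7=l, l(cons)+1=m, l(cons)+1=m.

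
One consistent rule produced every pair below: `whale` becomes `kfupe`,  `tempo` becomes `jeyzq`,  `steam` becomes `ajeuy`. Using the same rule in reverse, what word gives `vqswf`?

dough

w(22)→k(10) and h(7)→f(5) fit y≡9x+20 (mod 26); the inverse of 9 mod 26 is 3. This is an affine cipher: with a=0,…,z=25, each position x becomes (9x+20) mod 26.
Decoding vqswf: v(21)→3·(21−20)≡3=d; q(16)→3·(16−20)≡14=o; s(18)→3·(18−20)≡20=u; w(22)→3·(22−20)≡6=g; f(5)→3·(5−20)≡7=h (all mod 26).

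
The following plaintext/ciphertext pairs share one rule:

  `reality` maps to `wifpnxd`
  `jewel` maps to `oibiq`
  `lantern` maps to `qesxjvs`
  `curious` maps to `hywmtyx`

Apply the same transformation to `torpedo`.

yswtjht

Shifts by position in reality: pos 0: r→w (+5), pos 1: e→i (+4), pos 2: a→f (+5), pos 3: l→p (+4) — repeating every 2. A repeating key of period 2 is used — shifts +5, +4 over and over.
On torpedo: t+5=y, o+4=s, r+5=w, p+4=t, e+5=j, d+4=h, o+5=t.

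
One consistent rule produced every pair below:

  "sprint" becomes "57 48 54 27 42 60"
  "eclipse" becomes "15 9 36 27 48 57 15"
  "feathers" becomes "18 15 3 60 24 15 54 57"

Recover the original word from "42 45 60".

not

s(#19)→57 and p(#16)→48: differences scale by 3, so n = 3·pos + 0. Each letter becomes 3×(its alphabet position, a=1..z=26).
Decoding 42 45 60: 42→(42−0)÷3=14=n, 45→(45−0)÷3=15=o, 60→(60−0)÷3=20=t.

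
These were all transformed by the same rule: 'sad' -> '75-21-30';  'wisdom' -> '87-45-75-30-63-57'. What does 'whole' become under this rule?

s(#19)→75 and a(#1)→21: differences scale by 3, so n = 3·pos + 18. The formula is n = 3×(alphabet index, a=1) + 18.
On whole: w=23→87, h=8→42, o=15→63, l=12→54, e=5→33.

87-42-63-54-33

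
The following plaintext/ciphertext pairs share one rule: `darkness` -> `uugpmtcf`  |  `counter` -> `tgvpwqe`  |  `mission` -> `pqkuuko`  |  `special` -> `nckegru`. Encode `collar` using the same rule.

tcnnqe

The output letters match the input read backwards, each shifted +2: darkness reversed is ssenkrad. Read the word backwards and shift each letter +2.
Applying it to collar: reverse → ralloc; then shift: r+2=t, a+2=c, l+2=n, l+2=n, o+2=q, c+2=e.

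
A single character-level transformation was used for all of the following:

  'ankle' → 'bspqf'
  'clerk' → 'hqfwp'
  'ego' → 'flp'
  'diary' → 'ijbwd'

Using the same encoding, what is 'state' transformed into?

xybyf

The shift depends on letter class: consonant n→s is +5, but vowel a→b is +1. Two shifts are in play — +1 for a/e/i/o/u, +5 for every other letter.
Applying it to state: s(cons)+5=x, t(cons)+5=y, a(vowel)+1=b, t(cons)+5=y, e(vowel)+1=f.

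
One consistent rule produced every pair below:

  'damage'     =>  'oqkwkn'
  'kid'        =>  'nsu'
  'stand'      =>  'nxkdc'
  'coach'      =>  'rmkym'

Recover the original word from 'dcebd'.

trust

Two steps: reverse the string, then apply a Caesar shift of +10.
Reversing it on dcebd: shift back: d−10=t, c−10=s, e−10=u, b−10=r, d−10=t → tsurt; then reverse → trust.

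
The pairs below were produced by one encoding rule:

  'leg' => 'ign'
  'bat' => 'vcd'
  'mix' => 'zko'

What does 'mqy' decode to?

The output letters match the input read backwards, each shifted +2: leg reversed is gel. Two steps: reverse the string, then apply a Caesar shift of +2.
Decoding mqy: shift back: m−2=k, q−2=o, y−2=w → kow; then reverse → wok.

wok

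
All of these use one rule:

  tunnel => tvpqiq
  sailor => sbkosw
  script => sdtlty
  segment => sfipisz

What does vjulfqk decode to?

In tunnel: t→t is +0, u→v is +1, n→p is +2, n→q is +3 — the shift increases by 1 each position. Each letter shifts forward by its position index (0, 1, 2, …) — the shift grows by one for each successive letter.
Decoding vjulfqk: v−0=v, j−1=i, u−2=s, l−3=i, f−4=b, q−5=l, k−6=e.

visible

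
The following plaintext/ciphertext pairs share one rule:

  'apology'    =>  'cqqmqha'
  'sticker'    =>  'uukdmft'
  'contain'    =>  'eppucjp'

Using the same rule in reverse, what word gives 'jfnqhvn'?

helpful

It's a Vigenère-style cipher with numeric key [2,1]: position i shifts by key[i mod 2].
Undoing it on jfnqhvn: j−2=h, f−1=e, n−2=l, q−1=p, h−2=f, v−1=u, n−2=l.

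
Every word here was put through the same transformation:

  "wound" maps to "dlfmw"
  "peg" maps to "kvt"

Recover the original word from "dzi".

Each pair mirrors across the alphabet (w↔d, o↔l, u↔f): positions sum to 25. This is the alphabet-reversal cipher (Atbash): a becomes z, b becomes y, etc.
Undoing it on dzi: d↔w, z↔a, i↔r.

war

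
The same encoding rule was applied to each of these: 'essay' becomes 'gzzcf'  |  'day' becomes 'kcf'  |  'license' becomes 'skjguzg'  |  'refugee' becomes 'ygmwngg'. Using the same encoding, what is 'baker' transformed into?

Two shifts are in play — +2 for a/e/i/o/u, +7 for every other letter.
On baker: b(cons)+7=i, a(vowel)+2=c, k(cons)+7=r, e(vowel)+2=g, r(cons)+7=y.

icrgy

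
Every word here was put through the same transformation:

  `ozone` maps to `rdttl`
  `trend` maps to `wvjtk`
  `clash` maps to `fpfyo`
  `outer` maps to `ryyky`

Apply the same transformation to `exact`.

hbfia

In ozone: o→r is +3, z→d is +4, o→t is +5, n→t is +6 — the shift increases by 1 each position. Letter i (0-indexed) is shifted by i+3, so successive shifts are 3, 4, 5, ….
On exact: e+3=h, x+4=b, a+5=f, c+6=i, t+7=a.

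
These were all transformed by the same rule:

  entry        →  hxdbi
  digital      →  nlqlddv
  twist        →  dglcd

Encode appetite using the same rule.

dzzhdldh

The rule splits by letter class: vowels +3, consonants +10.
For appetite: a(vowel)+3=d, p(cons)+10=z, p(cons)+10=z, e(vowel)+3=h, t(cons)+10=d, i(vowel)+3=l, t(cons)+10=d, e(vowel)+3=h.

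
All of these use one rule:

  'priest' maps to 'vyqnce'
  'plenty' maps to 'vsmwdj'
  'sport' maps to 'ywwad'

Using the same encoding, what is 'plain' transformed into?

vsirx

The shift increases by 1 at each position, starting from +6: 6, 7, 8, ….
On plain: p+6=v, l+7=s, a+8=i, i+9=r, n+10=x.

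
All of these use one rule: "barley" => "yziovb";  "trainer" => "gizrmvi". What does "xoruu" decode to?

Each pair mirrors across the alphabet (b↔y, a↔z, r↔i): positions sum to 25. This is the alphabet-reversal cipher (Atbash): a becomes z, b becomes y, etc.
Undoing it on xoruu: x↔c, o↔l, r↔i, u↔f, u↔f.

cliff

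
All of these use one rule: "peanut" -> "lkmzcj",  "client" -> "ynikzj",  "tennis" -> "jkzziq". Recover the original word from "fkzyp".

bench

p(15)→l(11) and e(4)→k(10) fit y≡19x+12 (mod 26); the inverse of 19 mod 26 is 11. This is an affine cipher: with a=0,…,z=25, each position x becomes (19x+12) mod 26.
Reversing it on fkzyp: f(5)→11·(5−12)≡1=b; k(10)→11·(10−12)≡4=e; z(25)→11·(25−12)≡13=n; y(24)→11·(24−12)≡2=c; p(15)→11·(15−12)≡7=h (all mod 26).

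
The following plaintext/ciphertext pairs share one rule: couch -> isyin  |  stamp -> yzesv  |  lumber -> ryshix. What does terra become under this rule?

zixxe

The shift depends on letter class: consonant c→i is +6, but vowel o→s is +4. Vowels shift forward by 4 and consonants shift forward by 6.
Applying it to terra: t(cons)+6=z, e(vowel)+4=i, r(cons)+6=x, r(cons)+6=x, a(vowel)+4=e.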